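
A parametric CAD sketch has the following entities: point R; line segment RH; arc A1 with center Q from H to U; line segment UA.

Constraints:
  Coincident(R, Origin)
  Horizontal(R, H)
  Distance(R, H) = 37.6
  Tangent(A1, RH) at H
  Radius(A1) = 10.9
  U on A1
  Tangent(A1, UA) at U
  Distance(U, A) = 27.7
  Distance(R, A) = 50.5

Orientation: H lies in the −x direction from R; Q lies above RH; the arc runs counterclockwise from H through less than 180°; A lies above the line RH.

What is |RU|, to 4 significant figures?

29.60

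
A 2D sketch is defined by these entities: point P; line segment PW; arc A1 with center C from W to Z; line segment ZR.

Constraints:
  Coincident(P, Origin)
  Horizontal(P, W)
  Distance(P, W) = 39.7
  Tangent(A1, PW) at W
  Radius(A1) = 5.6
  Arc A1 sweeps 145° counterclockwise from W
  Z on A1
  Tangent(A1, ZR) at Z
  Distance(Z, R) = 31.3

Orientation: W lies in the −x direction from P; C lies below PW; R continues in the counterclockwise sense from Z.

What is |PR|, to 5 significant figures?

33.018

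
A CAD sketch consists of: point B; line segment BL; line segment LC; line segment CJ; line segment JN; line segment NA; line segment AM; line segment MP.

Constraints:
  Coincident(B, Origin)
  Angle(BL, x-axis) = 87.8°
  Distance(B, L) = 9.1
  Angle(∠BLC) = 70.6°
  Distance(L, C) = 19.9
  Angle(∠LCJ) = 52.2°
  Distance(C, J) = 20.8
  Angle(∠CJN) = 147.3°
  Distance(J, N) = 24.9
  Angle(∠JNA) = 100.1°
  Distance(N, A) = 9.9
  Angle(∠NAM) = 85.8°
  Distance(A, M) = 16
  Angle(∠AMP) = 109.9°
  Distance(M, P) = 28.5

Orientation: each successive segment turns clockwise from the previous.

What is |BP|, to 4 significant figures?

23.24

B is at the origin; BL runs at 87.8° with length 9.1, so L = (0.3493, 9.093). ∠BLC = 70.6° gives LC at -21.60° from the x-axis; with |LC| = 19.9, C = (18.85, 1.768). ∠LCJ = 52.2° gives CJ at -149.4° from the x-axis; with |CJ| = 20.8, J = (0.9484, -8.820). ∠CJN = 147.3° gives JN at 177.9° from the x-axis; with |JN| = 24.9, N = (-23.93, -7.908). ∠JNA = 100.1° gives NA at 98.00° from the x-axis; with |NA| = 9.9, A = (-25.31, 1.896). ∠NAM = 85.8° gives AM at 3.800° from the x-axis; with |AM| = 16.0, M = (-9.348, 2.956). ∠AMP = 109.9° gives MP at -66.30° from the x-axis; with |MP| = 28.5, P = (2.108, -23.14). Then |BP| = |P − B| = 23.24.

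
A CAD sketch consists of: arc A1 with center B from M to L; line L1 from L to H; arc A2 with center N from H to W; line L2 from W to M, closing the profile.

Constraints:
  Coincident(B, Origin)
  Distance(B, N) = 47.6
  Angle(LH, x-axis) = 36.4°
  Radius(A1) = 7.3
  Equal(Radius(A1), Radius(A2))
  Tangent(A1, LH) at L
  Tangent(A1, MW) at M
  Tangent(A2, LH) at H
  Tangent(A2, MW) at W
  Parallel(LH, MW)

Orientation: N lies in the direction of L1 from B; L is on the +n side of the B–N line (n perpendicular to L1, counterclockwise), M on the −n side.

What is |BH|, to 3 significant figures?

48.2

The slot axis is L1's direction at 36.4°, so u = (cos 36.4°, sin 36.4°) = (0.805, 0.593) and n = (−sin 36.4°, cos 36.4°) = (-0.593, 0.805). B is at the origin and N lies 47.6 along u from B, so N = 47.6·u = (38.3, 28.2). Tangency of A1 to both parallel lines with radius 7.3 puts L and M at B ± 7.3·n: L = (-4.33, 5.88), M = (4.33, -5.88). Equal radii place H and W the same way about N: H = N + 7.3·n = (34.0, 34.1), W = N − 7.3·n = (42.6, 22.4). Then |BH| = |H − B| = 48.2.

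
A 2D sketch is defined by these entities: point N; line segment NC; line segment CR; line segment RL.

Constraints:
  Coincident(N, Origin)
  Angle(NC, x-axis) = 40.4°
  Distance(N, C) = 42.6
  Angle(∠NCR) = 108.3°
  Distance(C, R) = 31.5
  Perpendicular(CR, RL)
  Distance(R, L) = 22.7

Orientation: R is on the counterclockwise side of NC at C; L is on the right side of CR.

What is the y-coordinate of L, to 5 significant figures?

65.336

N is at the origin; NC runs at 40.4° with length 42.6, so C = 42.6·(cos 40.4°, sin 40.4°) = (32.442, 27.610). ∠NCR = 108.3°, so CR runs at 40.4° + (180° − 108.3°) = 112.10° from the x-axis; with |CR| = 31.5, R = C + 31.5·(cos 112.10°, sin 112.10°) = (20.590, 56.796). CR is perpendicular to RL; with |RL| = 22.7 on the right of CR, L = R + 22.7·(0.92653, 0.37622) = (41.623, 65.336). So L.y = 65.336.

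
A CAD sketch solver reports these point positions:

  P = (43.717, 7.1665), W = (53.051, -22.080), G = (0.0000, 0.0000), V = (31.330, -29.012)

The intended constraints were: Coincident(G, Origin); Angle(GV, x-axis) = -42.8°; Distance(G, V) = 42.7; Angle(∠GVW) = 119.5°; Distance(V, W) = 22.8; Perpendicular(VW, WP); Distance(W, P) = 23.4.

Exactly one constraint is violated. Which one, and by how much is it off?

Distance(W, P) = 23.4 — off by 7.30.

G = (0.00, 0.00) ✓; GV at -42.80° ✓; |GV| = 42.70 ✓; ∠GVW = 119.5° ✓; |VW| = 22.80 ✓; ∠(VW, WP) = 90.00° ✓; |WP| = 30.70 ✗.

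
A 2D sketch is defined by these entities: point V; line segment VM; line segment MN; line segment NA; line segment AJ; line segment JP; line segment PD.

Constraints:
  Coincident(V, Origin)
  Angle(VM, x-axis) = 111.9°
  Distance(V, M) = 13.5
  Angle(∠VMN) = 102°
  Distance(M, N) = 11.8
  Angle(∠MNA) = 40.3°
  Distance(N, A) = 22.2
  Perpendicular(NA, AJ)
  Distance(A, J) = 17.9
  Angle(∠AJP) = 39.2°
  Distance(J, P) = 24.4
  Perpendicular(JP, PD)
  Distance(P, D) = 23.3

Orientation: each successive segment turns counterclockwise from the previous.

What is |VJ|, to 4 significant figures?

18.69

V is at the origin; VM runs at 111.9° with length 13.5, so M = (-5.035, 12.53). ∠VMN = 102.0° gives MN at -170.1° from the x-axis; with |MN| = 11.8, N = (-16.66, 10.50). ∠MNA = 40.3° gives NA at -30.40° from the x-axis; with |NA| = 22.2, A = (2.488, -0.7369). NA ⟂ AJ, so AJ runs at 59.60°; with |AJ| = 17.9, J = (11.55, 14.70). Then |VJ| = |J − V| = 18.69.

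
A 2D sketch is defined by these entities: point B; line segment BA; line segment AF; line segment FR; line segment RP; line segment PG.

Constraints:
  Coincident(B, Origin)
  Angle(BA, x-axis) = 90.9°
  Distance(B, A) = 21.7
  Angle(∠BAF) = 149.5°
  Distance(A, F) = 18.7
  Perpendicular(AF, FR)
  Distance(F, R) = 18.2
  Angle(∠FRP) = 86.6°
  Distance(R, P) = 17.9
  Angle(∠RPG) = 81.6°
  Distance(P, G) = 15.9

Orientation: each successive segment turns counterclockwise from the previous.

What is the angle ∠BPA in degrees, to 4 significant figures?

69.81°

AF ⟂ FR, so FR runs at -148.6°; with |FR| = 18.2, R = (-25.62, 28.18). ∠FRP = 86.6° gives RP at -55.20° from the x-axis; with |RP| = 17.9, P = (-15.40, 13.48). Then cos ∠BPA = PB·PA / (|PB||PA|), giving 69.81°.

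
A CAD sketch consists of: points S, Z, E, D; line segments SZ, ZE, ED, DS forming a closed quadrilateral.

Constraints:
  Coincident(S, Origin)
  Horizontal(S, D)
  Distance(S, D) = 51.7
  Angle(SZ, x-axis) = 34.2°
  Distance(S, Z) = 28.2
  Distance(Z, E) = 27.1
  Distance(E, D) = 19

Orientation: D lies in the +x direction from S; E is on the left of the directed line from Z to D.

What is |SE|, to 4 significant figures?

53.70

S is at the origin; S and D share the same y with |SD| = 51.7 and D in +x, so D = (51.7, 0). SZ runs at 34.2° with |SZ| = 28.2, so Z = (23.32, 15.85). E is determined by |ZE| = 27.1 and |ED| = 19.0 together: it lies at the intersection of circle(Z, 27.1) and circle(D, 19.0). With |ZD| = 32.50, the foot of the radical line on ZD is 22.00 from Z and the perpendicular offset is √(27.1² − 22.00²) = 15.83. Taking the left-of-ZD solution: E = (50.25, 18.94).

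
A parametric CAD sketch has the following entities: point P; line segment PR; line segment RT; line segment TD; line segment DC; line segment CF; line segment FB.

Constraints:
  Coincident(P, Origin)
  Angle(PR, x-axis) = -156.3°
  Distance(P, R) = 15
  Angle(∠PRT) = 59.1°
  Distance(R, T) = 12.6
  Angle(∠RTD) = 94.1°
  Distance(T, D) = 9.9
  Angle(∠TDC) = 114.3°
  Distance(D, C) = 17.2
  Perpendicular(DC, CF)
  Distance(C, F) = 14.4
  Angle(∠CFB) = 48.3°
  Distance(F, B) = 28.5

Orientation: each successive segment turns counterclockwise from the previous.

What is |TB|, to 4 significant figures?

13.58

DC ⟂ CF, so CF runs at -153.8°; with |CF| = 14.4, F = (-17.68, 3.386). ∠CFB = 48.3° gives FB at -22.10° from the x-axis; with |FB| = 28.5, B = (8.724, -7.336). Then |TB| = |B − T| = 13.58.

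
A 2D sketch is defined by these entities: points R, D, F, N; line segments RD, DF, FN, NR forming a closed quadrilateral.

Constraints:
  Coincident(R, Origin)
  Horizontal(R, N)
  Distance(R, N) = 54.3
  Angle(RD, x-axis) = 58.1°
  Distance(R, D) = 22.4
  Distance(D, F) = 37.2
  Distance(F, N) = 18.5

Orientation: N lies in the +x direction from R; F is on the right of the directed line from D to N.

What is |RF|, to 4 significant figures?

38.37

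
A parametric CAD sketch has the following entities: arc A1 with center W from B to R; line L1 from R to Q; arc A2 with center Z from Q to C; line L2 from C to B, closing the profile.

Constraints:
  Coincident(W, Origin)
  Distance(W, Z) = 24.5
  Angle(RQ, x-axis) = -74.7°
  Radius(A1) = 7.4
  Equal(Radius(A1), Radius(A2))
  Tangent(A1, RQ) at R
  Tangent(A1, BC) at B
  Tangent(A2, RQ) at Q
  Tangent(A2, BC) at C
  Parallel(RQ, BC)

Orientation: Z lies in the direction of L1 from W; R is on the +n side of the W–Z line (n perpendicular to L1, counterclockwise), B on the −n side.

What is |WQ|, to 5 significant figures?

25.593

Tangency of A1 to both parallel lines with radius 7.4 puts R and B at W ± 7.4·n: R = (7.1377, 1.9527), B = (-7.1377, -1.9527). Equal radii place Q and C the same way about Z: Q = Z + 7.4·n = (13.603, -21.679), C = Z − 7.4·n = (-0.67284, -25.584). Then |WQ| = |Q − W| = 25.593.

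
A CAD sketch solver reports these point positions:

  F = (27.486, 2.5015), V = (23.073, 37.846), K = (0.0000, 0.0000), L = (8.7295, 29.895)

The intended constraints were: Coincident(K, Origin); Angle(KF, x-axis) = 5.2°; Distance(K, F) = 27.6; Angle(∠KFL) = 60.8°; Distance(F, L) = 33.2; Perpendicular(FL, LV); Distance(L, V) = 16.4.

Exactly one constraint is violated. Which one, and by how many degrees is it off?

Perpendicular(FL, LV) — off by 5.40°.

K = (0.00, 0.00) ✓; KF at 5.200° ✓; |KF| = 27.60 ✓; ∠KFL = 60.80° ✓; |FL| = 33.20 ✓; ∠(FL, LV) = 95.40° ✗; |LV| = 16.40 ✓.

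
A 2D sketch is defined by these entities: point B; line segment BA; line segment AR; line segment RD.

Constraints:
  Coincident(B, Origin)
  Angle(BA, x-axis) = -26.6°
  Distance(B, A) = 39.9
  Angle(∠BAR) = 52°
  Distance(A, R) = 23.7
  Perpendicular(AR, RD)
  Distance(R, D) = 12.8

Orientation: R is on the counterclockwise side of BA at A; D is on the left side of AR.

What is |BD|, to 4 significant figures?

18.66

B is at the origin; BA runs at -26.6° with length 39.9, so A = 39.9·(cos -26.6°, sin -26.6°) = (35.68, -17.87). ∠BAR = 52.0°, so AR runs at -26.6° + (180° − 52.0°) = 101.4° from the x-axis; with |AR| = 23.7, R = A + 23.7·(cos 101.4°, sin 101.4°) = (30.99, 5.367). The perpendicularity gives RD at right angles to AR; with |RD| = 12.8 on the left of AR, D = R + 12.8·(-0.9803, -0.1977) = (18.44, 2.837). Then |BD| = |D − B| = 18.66.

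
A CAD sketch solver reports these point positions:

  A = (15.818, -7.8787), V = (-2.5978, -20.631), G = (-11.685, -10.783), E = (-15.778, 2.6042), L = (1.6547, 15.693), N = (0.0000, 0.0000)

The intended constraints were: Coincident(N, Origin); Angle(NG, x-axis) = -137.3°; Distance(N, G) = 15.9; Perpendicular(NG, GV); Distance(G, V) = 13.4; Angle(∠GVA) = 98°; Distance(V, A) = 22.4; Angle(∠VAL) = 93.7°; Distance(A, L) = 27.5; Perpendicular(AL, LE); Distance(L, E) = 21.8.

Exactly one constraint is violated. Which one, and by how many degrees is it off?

Perpendicular(AL, LE) — off by 5.90°.

N = (0.00, 0.00) ✓; NG at -137.3° ✓; |NG| = 15.90 ✓; ∠(NG, GV) = 90.00° ✓; |GV| = 13.40 ✓; ∠GVA = 98.00° ✓; |VA| = 22.40 ✓; ∠VAL = 93.70° ✓; |AL| = 27.50 ✓; ∠(AL, LE) = 95.90° ✗; |LE| = 21.80 ✓.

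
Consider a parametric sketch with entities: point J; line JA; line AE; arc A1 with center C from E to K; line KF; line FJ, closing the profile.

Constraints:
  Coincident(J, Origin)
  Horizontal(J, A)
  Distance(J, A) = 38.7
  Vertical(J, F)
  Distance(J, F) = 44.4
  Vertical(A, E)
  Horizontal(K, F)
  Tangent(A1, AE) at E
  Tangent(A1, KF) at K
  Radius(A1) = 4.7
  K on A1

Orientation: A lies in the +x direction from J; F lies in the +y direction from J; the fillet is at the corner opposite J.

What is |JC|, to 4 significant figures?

52.27

J is at the origin; J and A share the same y with |JA| = 38.7 and A on the +x side, so A = (38.70, 0.000). J and F share the same x with |JF| = 44.4 and F on the +y side, so F = (0.000, 44.40). The virtual corner opposite J is at (38.70, 44.40). A1 meets AE tangentially, so CE is at right angles to AE and tangency of A1 to KF means the radius CK is perpendicular to KF, with radius 4.7, so the center C sits 4.7 in from both sides at C = (34.00, 39.70). Then |JC| = |C − J| = 52.27.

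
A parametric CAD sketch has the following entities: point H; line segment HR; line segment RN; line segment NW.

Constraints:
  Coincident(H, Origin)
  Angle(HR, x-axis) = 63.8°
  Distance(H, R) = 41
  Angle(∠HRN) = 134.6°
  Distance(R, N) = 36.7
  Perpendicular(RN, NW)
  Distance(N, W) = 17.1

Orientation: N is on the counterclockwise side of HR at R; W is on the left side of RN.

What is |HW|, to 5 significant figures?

66.595

H is at the origin; HR runs at 63.8° with length 41.0, so R = 41.0·(cos 63.8°, sin 63.8°) = (18.102, 36.788). ∠HRN = 134.6°, so RN runs at 63.8° + (180° − 134.6°) = 109.20° from the x-axis; with |RN| = 36.7, N = R + 36.7·(cos 109.20°, sin 109.20°) = (6.0323, 71.446). The perpendicularity gives NW at right angles to RN; with |NW| = 17.1 on the left of RN, W = N + 17.1·(-0.94438, -0.32887) = (-10.117, 65.823). Then |HW| = |W − H| = 66.595.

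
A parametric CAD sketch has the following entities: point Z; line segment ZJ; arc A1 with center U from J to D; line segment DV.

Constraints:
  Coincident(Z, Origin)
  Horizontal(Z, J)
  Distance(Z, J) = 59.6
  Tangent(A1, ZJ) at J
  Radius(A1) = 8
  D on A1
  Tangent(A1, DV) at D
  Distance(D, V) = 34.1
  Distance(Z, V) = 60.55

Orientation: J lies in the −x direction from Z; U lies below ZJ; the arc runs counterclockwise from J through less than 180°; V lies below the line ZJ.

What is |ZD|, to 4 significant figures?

67.22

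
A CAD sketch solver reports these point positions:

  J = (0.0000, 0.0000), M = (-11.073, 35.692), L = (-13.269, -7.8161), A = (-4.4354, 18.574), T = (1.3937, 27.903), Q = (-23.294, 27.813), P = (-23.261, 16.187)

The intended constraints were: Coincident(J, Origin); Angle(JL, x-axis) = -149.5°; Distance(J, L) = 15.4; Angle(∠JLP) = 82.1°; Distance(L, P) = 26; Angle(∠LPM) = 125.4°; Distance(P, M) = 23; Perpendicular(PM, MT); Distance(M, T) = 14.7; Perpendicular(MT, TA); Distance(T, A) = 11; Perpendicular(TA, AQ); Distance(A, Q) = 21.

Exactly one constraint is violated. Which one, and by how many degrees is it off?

Perpendicular(TA, AQ) — off by 5.90°.

J = (0.00, 0.00) ✓; JL at -149.5° ✓; |JL| = 15.40 ✓; ∠JLP = 82.10° ✓; |LP| = 26.00 ✓; ∠LPM = 125.4° ✓; |PM| = 23.00 ✓; ∠(PM, MT) = 90.00° ✓; |MT| = 14.70 ✓; ∠(MT, TA) = 90.00° ✓; |TA| = 11.00 ✓; ∠(TA, AQ) = 84.10° ✗; |AQ| = 21.00 ✓.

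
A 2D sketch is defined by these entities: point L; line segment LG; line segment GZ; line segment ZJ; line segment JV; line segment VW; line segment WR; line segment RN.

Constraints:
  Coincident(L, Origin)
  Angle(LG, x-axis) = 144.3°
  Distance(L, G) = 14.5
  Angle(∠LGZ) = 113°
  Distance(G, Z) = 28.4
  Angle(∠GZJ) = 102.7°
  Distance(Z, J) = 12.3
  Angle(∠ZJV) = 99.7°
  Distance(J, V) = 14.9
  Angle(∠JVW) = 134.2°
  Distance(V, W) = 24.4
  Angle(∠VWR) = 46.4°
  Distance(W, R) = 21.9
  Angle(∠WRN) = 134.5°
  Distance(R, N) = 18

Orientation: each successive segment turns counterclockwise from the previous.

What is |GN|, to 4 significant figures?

32.35

L is at the origin; LG runs at 144.3° with length 14.5, so G = (-11.78, 8.461). ∠LGZ = 113.0° gives GZ at -148.7° from the x-axis; with |GZ| = 28.4, Z = (-36.04, -6.293). ∠GZJ = 102.7° gives ZJ at -71.40° from the x-axis; with |ZJ| = 12.3, J = (-32.12, -17.95). ∠ZJV = 99.7° gives JV at 8.900° from the x-axis; with |JV| = 14.9, V = (-17.40, -15.65). ∠JVW = 134.2° gives VW at 54.70° from the x-axis; with |VW| = 24.4, W = (-3.298, 4.268). ∠VWR = 46.4° gives WR at -171.7° from the x-axis; with |WR| = 21.9, R = (-24.97, 1.107). ∠WRN = 134.5° gives RN at -126.2° from the x-axis; with |RN| = 18.0, N = (-35.60, -13.42). Then |GN| = |N − G| = 32.35.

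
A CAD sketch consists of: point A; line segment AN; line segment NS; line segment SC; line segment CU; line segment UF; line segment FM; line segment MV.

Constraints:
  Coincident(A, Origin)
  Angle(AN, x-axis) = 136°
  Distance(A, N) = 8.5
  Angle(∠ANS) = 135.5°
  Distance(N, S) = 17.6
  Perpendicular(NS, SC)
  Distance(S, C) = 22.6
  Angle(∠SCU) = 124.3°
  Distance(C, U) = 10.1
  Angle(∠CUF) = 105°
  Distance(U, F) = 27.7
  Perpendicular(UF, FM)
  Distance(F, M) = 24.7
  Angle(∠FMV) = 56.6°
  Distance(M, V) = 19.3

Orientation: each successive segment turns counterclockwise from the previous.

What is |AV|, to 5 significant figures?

16.241

A is at the origin; AN runs at 136.0° with length 8.5, so N = (-6.1144, 5.9046). ∠ANS = 135.5° gives NS at -179.50° from the x-axis; with |NS| = 17.6, S = (-23.714, 5.7510). NS ⟂ SC, so SC runs at -89.500°; with |SC| = 22.6, C = (-23.516, -16.848). ∠SCU = 124.3° gives CU at -33.800° from the x-axis; with |CU| = 10.1, U = (-15.124, -22.467). ∠CUF = 105.0° gives UF at 41.200° from the x-axis; with |UF| = 27.7, F = (5.7183, -4.2210). UF is perpendicular to FM, so FM runs at 131.20°; with |FM| = 24.7, M = (-10.551, 14.364). ∠FMV = 56.6° gives MV at -105.40° from the x-axis; with |MV| = 19.3, V = (-15.677, -4.2434). Then |AV| = |V − A| = 16.241.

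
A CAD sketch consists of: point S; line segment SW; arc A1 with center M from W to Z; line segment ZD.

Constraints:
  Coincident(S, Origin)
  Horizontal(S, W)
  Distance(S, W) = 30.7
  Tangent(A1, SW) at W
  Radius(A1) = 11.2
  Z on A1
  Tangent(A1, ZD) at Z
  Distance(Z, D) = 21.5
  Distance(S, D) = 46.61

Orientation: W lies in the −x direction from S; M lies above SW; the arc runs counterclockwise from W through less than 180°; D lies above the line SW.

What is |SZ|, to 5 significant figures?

26.268

S is at the origin; SW is horizontal with |SW| = 30.7 and W on the −x side, so W = (-30.700, 0.0000). Since A1 is tangent to SW there, MW ⟂ SW, so M = W + (0, 11.2) = (-30.700, 11.200). Since MZ ⟂ ZD (tangency), |MD| = √(11.2² + 21.5²) = 24.242 regardless of where Z sits on A1. So D lies on both circle(S, 46.61) and circle(M, 24.242); the above-SW intersection is D = (-30.275, 35.439). Z is the foot of the tangent from D: Z = (-20.678, 16.200).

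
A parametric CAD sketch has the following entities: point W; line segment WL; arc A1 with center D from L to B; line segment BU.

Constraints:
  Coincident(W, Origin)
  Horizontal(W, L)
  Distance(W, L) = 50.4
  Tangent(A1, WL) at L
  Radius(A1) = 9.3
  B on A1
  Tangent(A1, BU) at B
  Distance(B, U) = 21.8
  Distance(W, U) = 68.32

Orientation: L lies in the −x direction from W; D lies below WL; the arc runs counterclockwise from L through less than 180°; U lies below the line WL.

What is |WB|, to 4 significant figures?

60.30

Checks: |DB| = 9.300 ✓; ∠(DB, BU) = 90.00° ✓; |BU| = 21.80 ✓; |WU| = 68.32 ✓.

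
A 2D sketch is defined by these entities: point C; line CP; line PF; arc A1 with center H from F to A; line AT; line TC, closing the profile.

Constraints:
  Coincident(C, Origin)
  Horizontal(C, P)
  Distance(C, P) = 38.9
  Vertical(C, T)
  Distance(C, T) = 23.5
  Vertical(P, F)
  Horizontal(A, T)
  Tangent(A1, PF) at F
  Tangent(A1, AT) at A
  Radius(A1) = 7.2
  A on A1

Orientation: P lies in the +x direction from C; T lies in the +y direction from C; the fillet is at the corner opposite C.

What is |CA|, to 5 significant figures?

39.461

C is at the origin; CP is horizontal with |CP| = 38.9 and P on the +x side, so P = (38.900, 0.0000). CT is vertical with |CT| = 23.5 and T on the +y side, so T = (0.0000, 23.500). The virtual corner opposite C is at (38.900, 23.500). Since A1 is tangent to PF there, HF ⟂ PF and since A1 is tangent to AT there, HA ⟂ AT, with radius 7.2, so the center H sits 7.2 in from both sides at H = (31.700, 16.300). That places the tangent points at F = (38.900, 16.300) on PF and A = (31.700, 23.500) on AT. Then |CA| = |A − C| = 39.461.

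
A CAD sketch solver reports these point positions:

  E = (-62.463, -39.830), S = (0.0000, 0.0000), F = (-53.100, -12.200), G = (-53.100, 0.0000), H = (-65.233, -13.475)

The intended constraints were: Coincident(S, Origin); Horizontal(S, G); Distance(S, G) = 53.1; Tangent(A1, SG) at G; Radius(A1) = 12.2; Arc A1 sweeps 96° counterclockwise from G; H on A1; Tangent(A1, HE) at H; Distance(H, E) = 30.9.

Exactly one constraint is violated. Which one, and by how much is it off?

Distance(H, E) = 30.9 — off by 4.40.

S = (0.00, 0.00) ✓; S.y = 0.00, G.y = 0.00 ✓; |SG| = 53.10 ✓; ∠(FG, GS) = 90.00° ✓; |FG| = 12.20 ✓; bearing(F→H) − bearing(F→G) = 96.00° ✓; |FH| = 12.20 ✓; ∠(FH, HE) = 90.00° ✓; |HE| = 26.50 ✗.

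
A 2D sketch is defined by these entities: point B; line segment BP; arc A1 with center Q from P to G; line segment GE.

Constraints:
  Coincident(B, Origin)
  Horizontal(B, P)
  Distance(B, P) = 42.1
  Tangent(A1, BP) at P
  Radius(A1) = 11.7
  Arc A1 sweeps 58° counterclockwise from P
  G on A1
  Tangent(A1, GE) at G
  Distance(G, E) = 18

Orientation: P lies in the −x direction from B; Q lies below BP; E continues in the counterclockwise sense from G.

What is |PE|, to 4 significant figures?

28.46

B is at the origin; BP is horizontal with |BP| = 42.1 and P on the −x side, so P = (-42.10, 0.000). Tangency of A1 to BP means the radius QP is perpendicular to BP, so Q = P + (0, -11.7) = (-42.10, -11.70). On A1, P sits at bearing 90° from Q; a 58° counterclockwise sweep puts G at bearing 148°, so G = Q + 11.7·(cos 148°, sin 148°) = (-52.02, -5.500). Since A1 is tangent to GE there, QG ⟂ GE, so GE runs along (−sin 148°, cos 148°); with |GE| = 18.0, E = (-61.56, -20.76). Then |PE| = |E − P| = 28.46.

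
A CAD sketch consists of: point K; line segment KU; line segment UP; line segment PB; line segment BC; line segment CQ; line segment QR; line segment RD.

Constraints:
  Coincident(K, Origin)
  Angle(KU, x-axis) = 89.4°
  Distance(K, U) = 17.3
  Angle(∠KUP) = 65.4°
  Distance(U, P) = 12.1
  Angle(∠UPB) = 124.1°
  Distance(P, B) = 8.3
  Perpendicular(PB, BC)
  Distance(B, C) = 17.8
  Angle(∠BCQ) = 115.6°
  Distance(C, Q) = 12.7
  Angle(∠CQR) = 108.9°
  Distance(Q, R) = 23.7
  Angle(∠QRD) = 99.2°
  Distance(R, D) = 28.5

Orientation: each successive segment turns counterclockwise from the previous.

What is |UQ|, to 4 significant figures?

13.76

PB ⟂ BC, so BC runs at -10.10°; with |BC| = 17.8, C = (5.196, 1.085). ∠BCQ = 115.6° gives CQ at 54.30° from the x-axis; with |CQ| = 12.7, Q = (12.61, 11.40). Then |UQ| = |Q − U| = 13.76.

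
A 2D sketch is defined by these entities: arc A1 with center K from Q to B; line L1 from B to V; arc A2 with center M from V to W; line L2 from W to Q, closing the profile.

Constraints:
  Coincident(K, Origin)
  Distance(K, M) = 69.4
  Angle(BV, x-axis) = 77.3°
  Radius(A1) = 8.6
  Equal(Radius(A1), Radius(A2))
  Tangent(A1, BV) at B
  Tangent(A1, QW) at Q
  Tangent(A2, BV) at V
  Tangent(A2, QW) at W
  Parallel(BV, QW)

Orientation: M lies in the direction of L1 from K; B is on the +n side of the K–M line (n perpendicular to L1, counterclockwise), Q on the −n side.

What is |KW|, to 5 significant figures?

69.931

The slot axis is L1's direction at 77.3°, so u = (cos 77.3°, sin 77.3°) = (0.21985, 0.97553) and n = (−sin 77.3°, cos 77.3°) = (-0.97553, 0.21985). K is at the origin and M lies 69.4 along u from K, so M = 69.4·u = (15.257, 67.702). Tangency of A1 to both parallel lines with radius 8.6 puts B and Q at K ± 8.6·n: B = (-8.3896, 1.8907), Q = (8.3896, -1.8907). Equal radii place V and W the same way about M: V = M + 8.6·n = (6.8677, 69.593), W = M − 8.6·n = (23.647, 65.811). Then |KW| = |W − K| = 69.931.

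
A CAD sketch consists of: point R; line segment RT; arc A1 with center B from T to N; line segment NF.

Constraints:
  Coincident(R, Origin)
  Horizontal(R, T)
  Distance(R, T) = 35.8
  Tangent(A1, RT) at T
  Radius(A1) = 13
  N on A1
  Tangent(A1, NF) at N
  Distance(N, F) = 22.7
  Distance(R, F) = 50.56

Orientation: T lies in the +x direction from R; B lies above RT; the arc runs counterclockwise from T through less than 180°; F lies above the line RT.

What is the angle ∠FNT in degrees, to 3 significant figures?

116°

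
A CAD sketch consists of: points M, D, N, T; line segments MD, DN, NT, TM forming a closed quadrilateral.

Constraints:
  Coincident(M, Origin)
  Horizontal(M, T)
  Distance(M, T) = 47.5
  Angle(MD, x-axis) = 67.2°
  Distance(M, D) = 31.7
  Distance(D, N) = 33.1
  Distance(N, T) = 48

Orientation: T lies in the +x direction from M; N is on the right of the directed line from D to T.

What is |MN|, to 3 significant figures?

1.40

Checks: |DN| = 33.10 ✓; |NT| = 48.00 ✓.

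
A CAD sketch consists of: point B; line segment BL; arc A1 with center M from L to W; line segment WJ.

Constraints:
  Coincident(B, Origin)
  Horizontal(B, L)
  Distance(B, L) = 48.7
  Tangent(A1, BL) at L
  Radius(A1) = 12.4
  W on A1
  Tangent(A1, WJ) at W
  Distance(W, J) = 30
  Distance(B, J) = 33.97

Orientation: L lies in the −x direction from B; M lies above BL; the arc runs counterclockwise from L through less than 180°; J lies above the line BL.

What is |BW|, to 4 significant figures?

39.43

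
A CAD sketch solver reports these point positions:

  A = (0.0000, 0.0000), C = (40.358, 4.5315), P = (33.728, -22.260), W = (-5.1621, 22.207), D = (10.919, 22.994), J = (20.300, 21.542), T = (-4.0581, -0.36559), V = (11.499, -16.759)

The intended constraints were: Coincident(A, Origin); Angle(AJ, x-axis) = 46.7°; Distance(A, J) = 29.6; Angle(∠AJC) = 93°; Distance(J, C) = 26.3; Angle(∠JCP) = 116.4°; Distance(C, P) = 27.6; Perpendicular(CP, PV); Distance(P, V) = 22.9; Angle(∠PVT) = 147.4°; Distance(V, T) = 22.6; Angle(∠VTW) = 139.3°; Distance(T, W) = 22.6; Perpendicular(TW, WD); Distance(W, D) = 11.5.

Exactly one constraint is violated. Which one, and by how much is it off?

Distance(W, D) = 11.5 — off by 4.60.

A = (0.00, 0.00) ✓; AJ at 46.70° ✓; |AJ| = 29.60 ✓; ∠AJC = 93.00° ✓; |JC| = 26.30 ✓; ∠JCP = 116.4° ✓; |CP| = 27.60 ✓; ∠(CP, PV) = 90.00° ✓; |PV| = 22.90 ✓; ∠PVT = 147.4° ✓; |VT| = 22.60 ✓; ∠VTW = 139.3° ✓; |TW| = 22.60 ✓; ∠(TW, WD) = 90.00° ✓; |WD| = 16.10 ✗.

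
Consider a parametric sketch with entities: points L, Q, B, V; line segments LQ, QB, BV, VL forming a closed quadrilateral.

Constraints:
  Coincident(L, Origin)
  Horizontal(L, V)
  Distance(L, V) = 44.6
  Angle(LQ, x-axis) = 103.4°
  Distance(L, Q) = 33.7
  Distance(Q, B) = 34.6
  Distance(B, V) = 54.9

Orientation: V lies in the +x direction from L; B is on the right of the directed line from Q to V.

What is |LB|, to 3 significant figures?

10.4

L is at the origin; LV is horizontal with |LV| = 44.6 and V in +x, so V = (44.6, 0). LQ runs at 103.4° with |LQ| = 33.7, so Q = (-7.81, 32.8). B is determined by |QB| = 34.6 and |BV| = 54.9 together: it lies at the intersection of circle(Q, 34.6) and circle(V, 54.9). With |QV| = 61.8, the foot of the radical line on QV is 16.2 from Q and the perpendicular offset is √(34.6² − 16.2²) = 30.6. Taking the right-of-QV solution: B = (-10.3, -1.73).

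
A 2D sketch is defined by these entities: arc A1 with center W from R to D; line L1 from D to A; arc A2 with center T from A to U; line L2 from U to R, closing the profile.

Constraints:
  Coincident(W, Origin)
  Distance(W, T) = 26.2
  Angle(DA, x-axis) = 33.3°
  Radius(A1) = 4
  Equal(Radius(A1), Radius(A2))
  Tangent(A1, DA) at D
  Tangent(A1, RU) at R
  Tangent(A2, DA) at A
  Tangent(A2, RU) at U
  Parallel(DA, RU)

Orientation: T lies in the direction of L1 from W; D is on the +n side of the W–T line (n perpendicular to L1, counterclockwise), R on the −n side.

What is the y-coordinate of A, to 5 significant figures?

17.728

The slot axis is L1's direction at 33.3°, so u = (cos 33.3°, sin 33.3°) = (0.83581, 0.54902) and n = (−sin 33.3°, cos 33.3°) = (-0.54902, 0.83581). W is at the origin and T lies 26.2 along u from W, so T = 26.2·u = (21.898, 14.384). Tangency of A1 to both parallel lines with radius 4.0 puts D and R at W ± 4.0·n: D = (-2.1961, 3.3432), R = (2.1961, -3.3432). Equal radii place A and U the same way about T: A = T + 4.0·n = (19.702, 17.728), U = T − 4.0·n = (24.094, 11.041). So A.y = 17.728.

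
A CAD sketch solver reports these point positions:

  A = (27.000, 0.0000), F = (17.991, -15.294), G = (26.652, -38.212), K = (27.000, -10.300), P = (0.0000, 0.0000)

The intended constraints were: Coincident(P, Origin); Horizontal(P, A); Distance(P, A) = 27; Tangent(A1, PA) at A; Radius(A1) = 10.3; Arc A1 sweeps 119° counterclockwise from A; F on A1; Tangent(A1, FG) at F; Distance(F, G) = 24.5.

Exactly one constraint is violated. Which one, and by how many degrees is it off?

Tangent(A1, FG) at F — off by 8.30°.

P = (0.00, 0.00) ✓; P.y = 0.00, A.y = 0.00 ✓; |PA| = 27.00 ✓; ∠(KA, AP) = 90.00° ✓; |KA| = 10.30 ✓; bearing(K→F) − bearing(K→A) = 119.0° ✓; |KF| = 10.30 ✓; ∠(KF, FG) = 98.30° ✗; |FG| = 24.50 ✓.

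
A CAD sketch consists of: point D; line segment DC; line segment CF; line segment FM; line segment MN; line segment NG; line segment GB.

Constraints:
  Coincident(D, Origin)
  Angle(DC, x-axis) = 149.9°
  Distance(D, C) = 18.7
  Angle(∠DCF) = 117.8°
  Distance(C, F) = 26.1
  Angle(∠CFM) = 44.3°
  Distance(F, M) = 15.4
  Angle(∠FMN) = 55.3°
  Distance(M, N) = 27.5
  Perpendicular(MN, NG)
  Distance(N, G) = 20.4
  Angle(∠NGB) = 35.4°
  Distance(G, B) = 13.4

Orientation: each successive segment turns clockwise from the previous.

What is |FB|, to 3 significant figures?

11.4

D is at the origin; DC runs at 149.9° with length 18.7, so C = (-16.2, 9.38). ∠DCF = 117.8° gives CF at 87.7° from the x-axis; with |CF| = 26.1, F = (-15.1, 35.5). ∠CFM = 44.3° gives FM at -48.0° from the x-axis; with |FM| = 15.4, M = (-4.83, 24.0). ∠FMN = 55.3° gives MN at -173° from the x-axis; with |MN| = 27.5, N = (-32.1, 20.5). MN ⟂ NG, so NG runs at 97.3°; with |NG| = 20.4, G = (-34.7, 40.8). ∠NGB = 35.4° gives GB at -47.3° from the x-axis; with |GB| = 13.4, B = (-25.6, 30.9). Then |FB| = |B − F| = 11.4.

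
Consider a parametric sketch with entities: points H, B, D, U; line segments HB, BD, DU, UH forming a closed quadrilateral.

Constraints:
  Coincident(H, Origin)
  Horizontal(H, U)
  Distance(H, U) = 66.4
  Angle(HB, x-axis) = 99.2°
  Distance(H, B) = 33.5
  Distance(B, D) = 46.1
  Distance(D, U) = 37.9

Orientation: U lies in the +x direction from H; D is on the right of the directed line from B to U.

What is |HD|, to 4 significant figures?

28.60

H is at the origin; H and U share the same y with |HU| = 66.4 and U in +x, so U = (66.4, 0). HB runs at 99.2° with |HB| = 33.5, so B = (-5.356, 33.07). D is determined by |BD| = 46.1 and |DU| = 37.9 together: it lies at the intersection of circle(B, 46.1) and circle(U, 37.9). With |BU| = 79.01, the foot of the radical line on BU is 43.86 from B and the perpendicular offset is √(46.1² − 43.86²) = 14.18. Taking the right-of-BU solution: D = (28.54, 1.828).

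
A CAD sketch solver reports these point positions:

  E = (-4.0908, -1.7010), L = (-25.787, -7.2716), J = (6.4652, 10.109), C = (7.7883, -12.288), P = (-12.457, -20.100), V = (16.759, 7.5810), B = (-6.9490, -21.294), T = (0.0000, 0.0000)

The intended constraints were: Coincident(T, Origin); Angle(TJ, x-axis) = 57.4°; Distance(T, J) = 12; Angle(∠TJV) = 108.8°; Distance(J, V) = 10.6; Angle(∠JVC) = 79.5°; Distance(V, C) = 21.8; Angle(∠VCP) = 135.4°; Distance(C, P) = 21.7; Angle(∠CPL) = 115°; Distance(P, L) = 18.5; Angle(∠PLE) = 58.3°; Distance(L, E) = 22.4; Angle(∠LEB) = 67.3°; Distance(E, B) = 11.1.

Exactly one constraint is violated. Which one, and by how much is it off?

Distance(E, B) = 11.1 — off by 8.70.

T = (0.00, 0.00) ✓; TJ at 57.40° ✓; |TJ| = 12.00 ✓; ∠TJV = 108.8° ✓; |JV| = 10.60 ✓; ∠JVC = 79.50° ✓; |VC| = 21.80 ✓; ∠VCP = 135.4° ✓; |CP| = 21.70 ✓; ∠CPL = 115.0° ✓; |PL| = 18.50 ✓; ∠PLE = 58.30° ✓; |LE| = 22.40 ✓; ∠LEB = 67.30° ✓; |EB| = 19.80 ✗.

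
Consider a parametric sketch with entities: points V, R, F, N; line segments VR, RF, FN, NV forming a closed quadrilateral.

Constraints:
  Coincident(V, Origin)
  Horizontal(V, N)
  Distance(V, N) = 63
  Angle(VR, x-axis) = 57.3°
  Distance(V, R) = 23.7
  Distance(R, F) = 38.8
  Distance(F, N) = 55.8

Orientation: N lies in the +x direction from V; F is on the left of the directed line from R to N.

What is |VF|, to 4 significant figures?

62.38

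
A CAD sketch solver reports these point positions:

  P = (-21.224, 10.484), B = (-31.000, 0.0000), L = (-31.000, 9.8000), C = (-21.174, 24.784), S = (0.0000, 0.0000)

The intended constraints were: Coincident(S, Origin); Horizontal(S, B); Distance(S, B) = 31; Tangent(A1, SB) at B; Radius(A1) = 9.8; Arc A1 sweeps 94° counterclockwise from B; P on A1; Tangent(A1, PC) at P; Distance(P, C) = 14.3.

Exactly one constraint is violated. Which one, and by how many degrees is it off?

Tangent(A1, PC) at P — off by 4.20°.

S = (0.00, 0.00) ✓; S.y = 0.00, B.y = 0.00 ✓; |SB| = 31.00 ✓; ∠(LB, BS) = 90.00° ✓; |LB| = 9.800 ✓; bearing(L→P) − bearing(L→B) = 94.00° ✓; |LP| = 9.800 ✓; ∠(LP, PC) = 94.20° ✗; |PC| = 14.30 ✓.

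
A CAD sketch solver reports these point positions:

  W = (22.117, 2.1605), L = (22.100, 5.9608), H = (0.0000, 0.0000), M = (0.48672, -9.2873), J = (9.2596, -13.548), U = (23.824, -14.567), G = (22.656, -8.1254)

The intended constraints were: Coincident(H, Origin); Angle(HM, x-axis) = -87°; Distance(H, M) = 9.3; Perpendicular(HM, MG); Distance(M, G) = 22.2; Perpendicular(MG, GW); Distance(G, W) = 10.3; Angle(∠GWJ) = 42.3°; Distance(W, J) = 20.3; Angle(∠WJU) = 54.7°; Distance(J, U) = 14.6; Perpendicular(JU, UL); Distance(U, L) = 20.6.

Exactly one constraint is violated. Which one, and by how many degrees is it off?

Perpendicular(JU, UL) — off by 8.80°.

H = (0.00, 0.00) ✓; HM at -87.00° ✓; |HM| = 9.300 ✓; ∠(HM, MG) = 90.00° ✓; |MG| = 22.20 ✓; ∠(MG, GW) = 90.00° ✓; |GW| = 10.30 ✓; ∠GWJ = 42.30° ✓; |WJ| = 20.30 ✓; ∠WJU = 54.70° ✓; |JU| = 14.60 ✓; ∠(JU, UL) = 98.80° ✗; |UL| = 20.60 ✓.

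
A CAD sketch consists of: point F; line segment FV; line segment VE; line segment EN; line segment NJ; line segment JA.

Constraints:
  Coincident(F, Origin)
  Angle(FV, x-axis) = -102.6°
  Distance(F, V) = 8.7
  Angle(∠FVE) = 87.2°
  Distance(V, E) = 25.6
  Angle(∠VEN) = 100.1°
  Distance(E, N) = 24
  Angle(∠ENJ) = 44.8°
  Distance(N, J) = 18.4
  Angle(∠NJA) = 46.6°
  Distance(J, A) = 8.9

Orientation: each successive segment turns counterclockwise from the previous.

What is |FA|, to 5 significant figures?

23.196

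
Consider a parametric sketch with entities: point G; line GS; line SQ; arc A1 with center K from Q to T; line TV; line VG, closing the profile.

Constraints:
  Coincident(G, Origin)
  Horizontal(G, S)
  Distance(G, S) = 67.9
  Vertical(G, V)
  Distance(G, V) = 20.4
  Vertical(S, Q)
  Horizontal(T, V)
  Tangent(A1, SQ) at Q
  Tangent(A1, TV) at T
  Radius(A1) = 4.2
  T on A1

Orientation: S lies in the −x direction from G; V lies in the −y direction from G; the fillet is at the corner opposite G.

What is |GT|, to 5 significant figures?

66.887

The virtual corner opposite G is at (-67.900, -20.400). Since A1 is tangent to SQ there, KQ ⟂ SQ and since A1 is tangent to TV there, KT ⟂ TV, with radius 4.2, so the center K sits 4.2 in from both sides at K = (-63.700, -16.200). That places the tangent points at Q = (-67.900, -16.200) on SQ and T = (-63.700, -20.400) on TV. Then |GT| = |T − G| = 66.887.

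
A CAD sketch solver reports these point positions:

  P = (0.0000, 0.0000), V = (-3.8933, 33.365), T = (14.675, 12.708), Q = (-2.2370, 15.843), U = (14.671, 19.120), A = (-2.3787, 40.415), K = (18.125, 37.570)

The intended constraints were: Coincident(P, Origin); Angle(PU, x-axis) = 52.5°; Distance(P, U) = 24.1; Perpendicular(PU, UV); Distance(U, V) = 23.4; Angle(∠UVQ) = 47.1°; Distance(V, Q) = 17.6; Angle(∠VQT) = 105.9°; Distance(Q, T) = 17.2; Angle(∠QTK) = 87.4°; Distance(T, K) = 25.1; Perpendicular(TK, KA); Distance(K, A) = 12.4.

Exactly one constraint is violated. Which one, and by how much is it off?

Distance(K, A) = 12.4 — off by 8.30.

P = (0.00, 0.00) ✓; PU at 52.50° ✓; |PU| = 24.10 ✓; ∠(PU, UV) = 90.00° ✓; |UV| = 23.40 ✓; ∠UVQ = 47.10° ✓; |VQ| = 17.60 ✓; ∠VQT = 105.9° ✓; |QT| = 17.20 ✓; ∠QTK = 87.40° ✓; |TK| = 25.10 ✓; ∠(TK, KA) = 90.00° ✓; |KA| = 20.70 ✗.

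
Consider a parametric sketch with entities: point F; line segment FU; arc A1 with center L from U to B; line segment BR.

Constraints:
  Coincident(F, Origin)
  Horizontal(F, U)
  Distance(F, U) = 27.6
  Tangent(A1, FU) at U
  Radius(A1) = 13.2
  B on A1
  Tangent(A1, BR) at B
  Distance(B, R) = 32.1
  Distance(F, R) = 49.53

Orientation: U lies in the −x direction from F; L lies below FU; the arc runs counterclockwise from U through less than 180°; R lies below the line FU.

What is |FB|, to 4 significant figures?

43.52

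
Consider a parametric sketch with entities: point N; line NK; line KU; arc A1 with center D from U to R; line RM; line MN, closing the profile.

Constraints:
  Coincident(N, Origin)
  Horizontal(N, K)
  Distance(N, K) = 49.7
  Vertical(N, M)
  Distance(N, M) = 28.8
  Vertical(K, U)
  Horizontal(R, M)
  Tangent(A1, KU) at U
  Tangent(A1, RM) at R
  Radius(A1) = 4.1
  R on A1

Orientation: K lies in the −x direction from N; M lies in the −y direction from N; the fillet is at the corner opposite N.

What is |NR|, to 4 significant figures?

53.93

The virtual corner opposite N is at (-49.70, -28.80). Tangency of A1 to KU means the radius DU is perpendicular to KU and A1 meets RM tangentially, so DR is at right angles to RM, with radius 4.1, so the center D sits 4.1 in from both sides at D = (-45.60, -24.70). That places the tangent points at U = (-49.70, -24.70) on KU and R = (-45.60, -28.80) on RM. Then |NR| = |R − N| = 53.93.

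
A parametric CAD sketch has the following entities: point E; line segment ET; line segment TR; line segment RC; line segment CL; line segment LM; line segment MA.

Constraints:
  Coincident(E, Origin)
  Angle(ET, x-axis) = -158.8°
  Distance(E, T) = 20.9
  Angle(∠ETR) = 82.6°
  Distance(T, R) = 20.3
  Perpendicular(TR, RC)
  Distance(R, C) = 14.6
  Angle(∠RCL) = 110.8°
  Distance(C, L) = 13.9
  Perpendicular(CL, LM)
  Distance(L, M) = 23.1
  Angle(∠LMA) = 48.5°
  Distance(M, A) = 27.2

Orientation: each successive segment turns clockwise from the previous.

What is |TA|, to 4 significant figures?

25.68

CL is perpendicular to LM, so LM runs at -145.4°; with |LM| = 23.1, M = (-21.27, -8.920). ∠LMA = 48.5° gives MA at 83.10° from the x-axis; with |MA| = 27.2, A = (-18.00, 18.08). Then |TA| = |A − T| = 25.68.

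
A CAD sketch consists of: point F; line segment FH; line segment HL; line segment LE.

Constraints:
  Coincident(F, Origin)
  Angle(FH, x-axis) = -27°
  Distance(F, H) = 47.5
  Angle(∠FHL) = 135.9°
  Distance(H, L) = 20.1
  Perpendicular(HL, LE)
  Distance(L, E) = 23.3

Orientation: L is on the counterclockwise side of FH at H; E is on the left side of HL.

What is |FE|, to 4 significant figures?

55.08

F is at the origin; FH runs at -27.0° with length 47.5, so H = 47.5·(cos -27.0°, sin -27.0°) = (42.32, -21.56). ∠FHL = 135.9°, so HL runs at -27.0° + (180° − 135.9°) = 17.10° from the x-axis; with |HL| = 20.1, L = H + 20.1·(cos 17.10°, sin 17.10°) = (61.53, -15.65). HL is perpendicular to LE; with |LE| = 23.3 on the left of HL, E = L + 23.3·(-0.2940, 0.9558) = (54.68, 6.616). Then |FE| = |E − F| = 55.08.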